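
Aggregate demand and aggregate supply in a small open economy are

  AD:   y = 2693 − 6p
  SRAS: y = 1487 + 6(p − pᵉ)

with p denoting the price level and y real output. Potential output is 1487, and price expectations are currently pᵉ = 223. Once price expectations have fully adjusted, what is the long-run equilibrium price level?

Short run: with pᵉ = 223, SRAS is y = 149 + 6p. Setting AD = SRAS gives 2544 = 12p, so p = 212 and y = 2693 − 6·212 = 1421.
Output 1421 is below potential 1487, so over time expected prices fall and SRAS shifts right until y returns to 1487.
Long run: y = 1487 on the AD curve gives 1487 = 2693 − 6p, so p = 201.

Long-run p = 201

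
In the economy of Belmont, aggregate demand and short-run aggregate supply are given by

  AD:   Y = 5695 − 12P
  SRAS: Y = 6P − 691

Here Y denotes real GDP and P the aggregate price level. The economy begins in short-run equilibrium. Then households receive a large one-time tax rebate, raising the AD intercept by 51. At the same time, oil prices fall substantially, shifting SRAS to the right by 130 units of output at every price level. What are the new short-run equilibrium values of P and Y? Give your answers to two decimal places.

P = 350.39, Y = 1541.33

After both shocks: AD is Y = 5746 − 12P and SRAS is Y = 6P − 561.
Setting them equal: 6307 = 18P, so P = 350.39.
Substituting into AD, Y = 1541.33.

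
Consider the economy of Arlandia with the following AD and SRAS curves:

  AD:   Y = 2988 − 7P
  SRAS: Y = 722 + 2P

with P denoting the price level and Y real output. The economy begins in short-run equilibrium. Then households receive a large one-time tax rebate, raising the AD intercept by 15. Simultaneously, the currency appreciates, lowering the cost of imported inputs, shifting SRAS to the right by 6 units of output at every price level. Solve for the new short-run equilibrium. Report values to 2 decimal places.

P = 252.78, Y = 1233.56

After both shocks: AD is Y = 3003 − 7P and SRAS is Y = 728 + 2P.
Setting them equal: 2275 = 9P, so P = 252.78.
Substituting into AD, Y = 1233.56.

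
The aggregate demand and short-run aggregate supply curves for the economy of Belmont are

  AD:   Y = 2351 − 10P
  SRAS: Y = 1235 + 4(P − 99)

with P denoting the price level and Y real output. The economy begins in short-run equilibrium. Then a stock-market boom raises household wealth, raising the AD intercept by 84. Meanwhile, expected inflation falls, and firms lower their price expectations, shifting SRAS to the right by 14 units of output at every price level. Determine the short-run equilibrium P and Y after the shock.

After both shocks: AD is Y = 2435 − 10P and SRAS is Y = 853 + 4P.
Setting them equal: 1582 = 14P, so P = 113.
Y = 2435 − 10·113 = 1305.

P = 113, Y = 1305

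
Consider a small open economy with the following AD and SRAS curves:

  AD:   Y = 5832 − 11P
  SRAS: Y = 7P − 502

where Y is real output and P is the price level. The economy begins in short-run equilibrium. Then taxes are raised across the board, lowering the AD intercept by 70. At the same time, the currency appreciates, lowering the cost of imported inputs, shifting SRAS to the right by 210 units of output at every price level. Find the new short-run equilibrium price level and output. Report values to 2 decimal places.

P = 336.33, Y = 2062.33

After both shocks: AD is Y = 5762 − 11P and SRAS is Y = 7P − 292.
Setting them equal: 6054 = 18P, so P = 336.33.
Substituting into AD, Y = 2062.33.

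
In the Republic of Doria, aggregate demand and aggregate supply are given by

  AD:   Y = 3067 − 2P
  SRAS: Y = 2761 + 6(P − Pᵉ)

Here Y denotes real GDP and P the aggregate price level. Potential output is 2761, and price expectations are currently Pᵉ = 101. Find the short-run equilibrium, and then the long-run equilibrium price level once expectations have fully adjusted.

Short run: with Pᵉ = 101, SRAS is Y = 2155 + 6P. Setting AD = SRAS gives 912 = 8P, so P = 114 and Y = 3067 − 2·114 = 2839.
Output 2839 is above potential 2761, so over time expected prices rise and SRAS shifts left until Y returns to 2761.
Long run: Y = 2761 on the AD curve gives 2761 = 3067 − 2P, so P = 153.

Short run: P = 114, Y = 2839. Long run: P = 153.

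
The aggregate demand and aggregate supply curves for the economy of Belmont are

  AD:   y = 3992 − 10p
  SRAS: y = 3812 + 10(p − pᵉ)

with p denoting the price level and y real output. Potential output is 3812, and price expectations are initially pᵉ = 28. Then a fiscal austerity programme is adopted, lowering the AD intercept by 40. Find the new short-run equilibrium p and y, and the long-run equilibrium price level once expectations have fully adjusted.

Short run: p = 21, y = 3742. Long run: p = 14.

AD shifts left: new AD is y = 3952 − 10p. With pᵉ = 28, SRAS is y = 3532 + 10p.
Short run: 3952 − 10p = 3532 + 10p gives 420 = 20p, so p = 21 and y = 3952 − 10·21 = 3742.
y = 3742 is below potential 3812; expectations adjust and SRAS shifts right until y = 3812.
Long run: on the new AD curve, 3812 = 3952 − 10p gives p = 14.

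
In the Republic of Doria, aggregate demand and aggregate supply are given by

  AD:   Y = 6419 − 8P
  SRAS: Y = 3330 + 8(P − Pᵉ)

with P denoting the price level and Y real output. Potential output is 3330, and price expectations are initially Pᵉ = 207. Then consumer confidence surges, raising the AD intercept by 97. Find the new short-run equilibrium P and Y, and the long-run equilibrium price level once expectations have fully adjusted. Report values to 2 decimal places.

AD shifts right: new AD is Y = 6516 − 8P. With Pᵉ = 207, SRAS is Y = 1674 + 8P.
Short run: 6516 − 8P = 1674 + 8P gives 4842 = 16P, so P = 302.63 and Y = 6516 − 8P = 4095.00.
Y = 4095.00 is above potential 3330; expectations adjust and SRAS shifts left until Y = 3330.
Long run: on the new AD curve, 3330 = 6516 − 8P gives P = 398.25.

Short run: P = 302.63, Y = 4095.00. Long run: P = 398.25.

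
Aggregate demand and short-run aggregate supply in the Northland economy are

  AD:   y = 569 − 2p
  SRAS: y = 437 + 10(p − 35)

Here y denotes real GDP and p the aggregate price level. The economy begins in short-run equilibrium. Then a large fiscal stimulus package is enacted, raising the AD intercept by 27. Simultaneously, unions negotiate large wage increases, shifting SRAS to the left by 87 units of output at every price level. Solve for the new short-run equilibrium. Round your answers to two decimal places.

After both shocks: AD is y = 596 − 2p and SRAS is y = 10p.
Setting them equal: 596 = 12p, so p = 49.67.
Substituting into AD, y = 496.67.

p = 49.67, y = 496.67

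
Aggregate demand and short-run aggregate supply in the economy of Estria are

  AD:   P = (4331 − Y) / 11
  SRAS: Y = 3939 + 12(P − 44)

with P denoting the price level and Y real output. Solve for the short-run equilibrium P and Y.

Write SRAS as Y = 3939 + 12P − 528 = 3411 + 12P.
Rearrange AD to Y = 4331 − 11P.
Set AD = SRAS: 4331 − 11P = 3411 + 12P, so 920 = 23P and P = 40.
Then Y = 4331 − 11·40 = 3891.

P = 40, Y = 3891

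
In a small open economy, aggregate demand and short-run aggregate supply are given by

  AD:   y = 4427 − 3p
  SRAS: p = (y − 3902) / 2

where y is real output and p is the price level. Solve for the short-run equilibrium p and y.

p = 105, y = 4112

Rearrange SRAS to y = 3902 + 2p.
Set AD = SRAS: 4427 − 3p = 3902 + 2p, so 525 = 5p and p = 105.
Then y = 4427 − 3·105 = 4112.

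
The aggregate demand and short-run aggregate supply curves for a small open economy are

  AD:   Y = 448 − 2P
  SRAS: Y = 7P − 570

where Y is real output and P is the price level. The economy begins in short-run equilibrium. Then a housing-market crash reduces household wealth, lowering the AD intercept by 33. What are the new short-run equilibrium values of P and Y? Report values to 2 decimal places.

P = 109.44, Y = 196.11

This is a negative demand shock: AD shifts left.
New AD: Y = 415 − 2P.
Set AD = SRAS: 415 − 2P = 7P − 570, so 985 = 9P and P = 109.44.
Substituting into AD, Y = 196.11.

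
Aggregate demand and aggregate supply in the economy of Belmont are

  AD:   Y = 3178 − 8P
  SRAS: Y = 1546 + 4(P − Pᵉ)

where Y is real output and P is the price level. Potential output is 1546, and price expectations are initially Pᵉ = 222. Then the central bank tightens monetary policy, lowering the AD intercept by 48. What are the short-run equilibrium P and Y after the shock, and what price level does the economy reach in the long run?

AD shifts left: new AD is Y = 3130 − 8P. With Pᵉ = 222, SRAS is Y = 658 + 4P.
Short run: 3130 − 8P = 658 + 4P gives 2472 = 12P, so P = 206 and Y = 3130 − 8·206 = 1482.
Y = 1482 is below potential 1546; expectations adjust and SRAS shifts right until Y = 1546.
Long run: on the new AD curve, 1546 = 3130 − 8P gives P = 198.

Short run: P = 206, Y = 1482. Long run: P = 198.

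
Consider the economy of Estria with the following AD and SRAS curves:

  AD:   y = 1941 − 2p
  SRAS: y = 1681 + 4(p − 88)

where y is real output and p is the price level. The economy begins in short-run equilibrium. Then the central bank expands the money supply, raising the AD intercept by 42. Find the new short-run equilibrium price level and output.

This is a positive demand shock: AD shifts right.
New AD: y = 1983 − 2p.
SRAS can be written y = 1329 + 4p.
Set AD = SRAS: 1983 − 2p = 1329 + 4p, so 654 = 6p and p = 109.
y = 1983 − 2·109 = 1765.

p = 109, y = 1765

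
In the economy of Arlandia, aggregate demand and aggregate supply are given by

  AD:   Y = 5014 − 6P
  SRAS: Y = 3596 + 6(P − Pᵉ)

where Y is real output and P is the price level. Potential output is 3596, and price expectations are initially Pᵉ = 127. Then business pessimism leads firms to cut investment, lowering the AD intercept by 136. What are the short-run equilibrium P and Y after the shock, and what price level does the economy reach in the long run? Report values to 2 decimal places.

Short run: P = 170.33, Y = 3856.00. Long run: P = 213.67.

AD shifts left: new AD is Y = 4878 − 6P. With Pᵉ = 127, SRAS is Y = 2834 + 6P.
Short run: 4878 − 6P = 2834 + 6P gives 2044 = 12P, so P = 170.33 and Y = 4878 − 6P = 3856.00.
Y = 3856.00 is above potential 3596; expectations adjust and SRAS shifts left until Y = 3596.
Long run: on the new AD curve, 3596 = 4878 − 6P gives P = 213.67.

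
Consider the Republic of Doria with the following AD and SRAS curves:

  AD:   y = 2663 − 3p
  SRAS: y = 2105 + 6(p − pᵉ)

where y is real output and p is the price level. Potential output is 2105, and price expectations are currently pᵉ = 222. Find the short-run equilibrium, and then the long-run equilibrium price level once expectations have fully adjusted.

Short run: with pᵉ = 222, SRAS is y = 773 + 6p. Setting AD = SRAS gives 1890 = 9p, so p = 210 and y = 2663 − 3·210 = 2033.
Output 2033 is below potential 2105, so over time expected prices fall and SRAS shifts right until y returns to 2105.
Long run: y = 2105 on the AD curve gives 2105 = 2663 − 3p, so p = 186.

Short run: p = 210, y = 2033. Long run: p = 186.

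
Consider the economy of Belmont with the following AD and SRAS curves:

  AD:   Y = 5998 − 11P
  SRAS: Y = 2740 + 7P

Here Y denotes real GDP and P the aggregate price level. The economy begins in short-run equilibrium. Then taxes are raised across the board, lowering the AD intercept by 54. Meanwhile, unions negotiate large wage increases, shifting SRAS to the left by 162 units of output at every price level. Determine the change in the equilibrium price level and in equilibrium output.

After both shocks: AD is Y = 5944 − 11P and SRAS is Y = 2578 + 7P.
Setting them equal: 3366 = 18P, so P = 187.
Y = 5944 − 11·187 = 3887.
Initially P = 181, Y = 4007, so ΔP = +6 and ΔY = -120.

ΔP = +6, ΔY = -120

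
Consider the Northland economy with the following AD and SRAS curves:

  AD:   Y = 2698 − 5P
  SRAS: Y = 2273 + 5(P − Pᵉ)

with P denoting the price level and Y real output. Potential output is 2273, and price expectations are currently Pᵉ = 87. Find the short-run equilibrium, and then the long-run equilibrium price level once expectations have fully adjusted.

Short run: P = 86, Y = 2268. Long run: P = 85.

Short run: with Pᵉ = 87, SRAS is Y = 1838 + 5P. Setting AD = SRAS gives 860 = 10P, so P = 86 and Y = 2698 − 5·86 = 2268.
Output 2268 is below potential 2273, so over time expected prices fall and SRAS shifts right until Y returns to 2273.
Long run: Y = 2273 on the AD curve gives 2273 = 2698 − 5P, so P = 85.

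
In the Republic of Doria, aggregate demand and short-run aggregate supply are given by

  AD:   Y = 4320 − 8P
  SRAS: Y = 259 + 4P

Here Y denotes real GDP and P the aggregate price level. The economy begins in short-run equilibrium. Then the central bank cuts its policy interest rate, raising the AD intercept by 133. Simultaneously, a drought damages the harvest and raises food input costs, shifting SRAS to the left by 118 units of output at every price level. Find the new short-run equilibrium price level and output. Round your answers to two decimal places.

After both shocks: AD is Y = 4453 − 8P and SRAS is Y = 141 + 4P.
Setting them equal: 4312 = 12P, so P = 359.33.
Substituting into AD, Y = 1578.33.

P = 359.33, Y = 1578.33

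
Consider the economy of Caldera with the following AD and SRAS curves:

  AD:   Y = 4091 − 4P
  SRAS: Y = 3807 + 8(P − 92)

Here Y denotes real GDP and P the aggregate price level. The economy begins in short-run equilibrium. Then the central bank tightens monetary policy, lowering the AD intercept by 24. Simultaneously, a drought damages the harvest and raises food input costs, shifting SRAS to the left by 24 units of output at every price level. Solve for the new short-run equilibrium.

P = 85, Y = 3727

After both shocks: AD is Y = 4067 − 4P and SRAS is Y = 3047 + 8P.
Setting them equal: 1020 = 12P, so P = 85.
Y = 4067 − 4·85 = 3727.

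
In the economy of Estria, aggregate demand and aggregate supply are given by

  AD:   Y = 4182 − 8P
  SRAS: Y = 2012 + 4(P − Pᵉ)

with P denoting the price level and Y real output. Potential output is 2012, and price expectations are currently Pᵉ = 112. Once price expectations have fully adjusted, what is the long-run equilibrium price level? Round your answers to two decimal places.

Long-run P = 271.25

Short run: with Pᵉ = 112, SRAS is Y = 1564 + 4P. Setting AD = SRAS gives 2618 = 12P, so P = 218.17 and Y = 4182 − 8P = 2436.67.
Output 2436.67 is above potential 2012, so over time expected prices rise and SRAS shifts left until Y returns to 2012.
Long run: Y = 2012 on the AD curve gives 2012 = 4182 − 8P, so P = 271.25.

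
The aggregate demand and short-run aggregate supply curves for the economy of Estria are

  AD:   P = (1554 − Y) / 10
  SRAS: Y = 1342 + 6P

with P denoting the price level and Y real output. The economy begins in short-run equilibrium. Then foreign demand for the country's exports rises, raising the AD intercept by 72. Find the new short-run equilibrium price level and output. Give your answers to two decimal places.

P = 17.75, Y = 1448.50

This is a positive demand shock: AD shifts right.
New AD: Y = 1626 − 10P.
Set AD = SRAS: 1626 − 10P = 1342 + 6P, so 284 = 16P and P = 17.75.
Substituting into AD, Y = 1448.50.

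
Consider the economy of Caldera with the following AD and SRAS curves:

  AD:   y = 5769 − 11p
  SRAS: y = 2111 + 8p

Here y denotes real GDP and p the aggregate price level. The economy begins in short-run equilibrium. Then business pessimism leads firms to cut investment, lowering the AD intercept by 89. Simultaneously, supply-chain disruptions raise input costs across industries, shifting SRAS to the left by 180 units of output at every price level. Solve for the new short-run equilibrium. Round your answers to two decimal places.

p = 197.32, y = 3509.53

After both shocks: AD is y = 5680 − 11p and SRAS is y = 1931 + 8p.
Setting them equal: 3749 = 19p, so p = 197.32.
Substituting into AD, y = 3509.53.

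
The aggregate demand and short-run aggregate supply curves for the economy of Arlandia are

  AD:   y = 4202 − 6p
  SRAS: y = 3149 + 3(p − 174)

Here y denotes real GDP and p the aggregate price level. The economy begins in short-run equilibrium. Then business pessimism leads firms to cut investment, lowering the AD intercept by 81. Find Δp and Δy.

This is a negative demand shock: AD shifts left.
New AD: y = 4121 − 6p.
SRAS can be written y = 2627 + 3p.
Set AD = SRAS: 4121 − 6p = 2627 + 3p, so 1494 = 9p and p = 166.
y = 4121 − 6·166 = 3125.
Initially p = 175, y = 3152, so Δp = -9 and Δy = -27.

Δp = -9, Δy = -27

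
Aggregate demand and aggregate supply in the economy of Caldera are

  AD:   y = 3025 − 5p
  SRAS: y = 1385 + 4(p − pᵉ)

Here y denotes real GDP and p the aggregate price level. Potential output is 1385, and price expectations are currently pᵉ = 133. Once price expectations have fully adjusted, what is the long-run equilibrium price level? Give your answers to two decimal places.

Short run: with pᵉ = 133, SRAS is y = 853 + 4p. Setting AD = SRAS gives 2172 = 9p, so p = 241.33 and y = 3025 − 5p = 1818.33.
Output 1818.33 is above potential 1385, so over time expected prices rise and SRAS shifts left until y returns to 1385.
Long run: y = 1385 on the AD curve gives 1385 = 3025 − 5p, so p = 328.00.

Long-run p = 328.00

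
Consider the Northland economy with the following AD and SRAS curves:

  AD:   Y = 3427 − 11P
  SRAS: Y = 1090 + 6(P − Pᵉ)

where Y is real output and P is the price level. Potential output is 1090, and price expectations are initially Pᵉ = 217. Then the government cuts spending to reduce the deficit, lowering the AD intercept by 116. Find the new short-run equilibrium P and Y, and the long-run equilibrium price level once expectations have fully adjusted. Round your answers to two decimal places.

AD shifts left: new AD is Y = 3311 − 11P. With Pᵉ = 217, SRAS is Y = 6P − 212.
Short run: 3311 − 11P = 6P − 212 gives 3523 = 17P, so P = 207.24 and Y = 3311 − 11P = 1031.41.
Y = 1031.41 is below potential 1090; expectations adjust and SRAS shifts right until Y = 1090.
Long run: on the new AD curve, 1090 = 3311 − 11P gives P = 201.91.

Short run: P = 207.24, Y = 1031.41. Long run: P = 201.91.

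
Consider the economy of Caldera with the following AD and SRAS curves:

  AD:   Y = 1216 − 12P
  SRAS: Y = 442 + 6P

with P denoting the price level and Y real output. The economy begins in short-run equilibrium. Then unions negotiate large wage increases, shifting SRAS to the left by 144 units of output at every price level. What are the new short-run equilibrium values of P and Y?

This is a negative supply shock: SRAS shifts left.
New SRAS: Y = 298 + 6P.
Set AD = SRAS: 1216 − 12P = 298 + 6P, so 918 = 18P and P = 51.
Y = 1216 − 12·51 = 604.

P = 51, Y = 604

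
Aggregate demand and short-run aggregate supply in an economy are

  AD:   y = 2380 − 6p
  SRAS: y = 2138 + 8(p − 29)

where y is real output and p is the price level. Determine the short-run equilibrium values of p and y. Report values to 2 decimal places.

p = 33.86, y = 2176.86

Write SRAS as y = 2138 + 8p − 232 = 1906 + 8p.
Set AD = SRAS: 2380 − 6p = 1906 + 8p, so 474 = 14p and p = 33.86.
Substituting into AD, y = 2380 − 6p = 2176.86.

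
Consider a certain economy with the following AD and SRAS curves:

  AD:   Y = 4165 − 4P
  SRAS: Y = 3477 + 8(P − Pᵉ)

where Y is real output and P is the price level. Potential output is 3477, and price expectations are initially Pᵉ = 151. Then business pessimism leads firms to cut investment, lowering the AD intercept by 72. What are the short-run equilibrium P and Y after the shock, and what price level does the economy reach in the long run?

AD shifts left: new AD is Y = 4093 − 4P. With Pᵉ = 151, SRAS is Y = 2269 + 8P.
Short run: 4093 − 4P = 2269 + 8P gives 1824 = 12P, so P = 152 and Y = 4093 − 4·152 = 3485.
Y = 3485 is above potential 3477; expectations adjust and SRAS shifts left until Y = 3477.
Long run: on the new AD curve, 3477 = 4093 − 4P gives P = 154.

Short run: P = 152, Y = 3485. Long run: P = 154.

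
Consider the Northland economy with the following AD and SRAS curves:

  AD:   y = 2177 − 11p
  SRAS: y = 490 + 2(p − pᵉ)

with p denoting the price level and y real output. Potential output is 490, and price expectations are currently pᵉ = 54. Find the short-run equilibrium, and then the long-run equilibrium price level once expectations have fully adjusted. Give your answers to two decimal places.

Short run: with pᵉ = 54, SRAS is y = 382 + 2p. Setting AD = SRAS gives 1795 = 13p, so p = 138.08 and y = 2177 − 11p = 658.15.
Output 658.15 is above potential 490, so over time expected prices rise and SRAS shifts left until y returns to 490.
Long run: y = 490 on the AD curve gives 490 = 2177 − 11p, so p = 153.36.

Short run: p = 138.08, y = 658.15. Long run: p = 153.36.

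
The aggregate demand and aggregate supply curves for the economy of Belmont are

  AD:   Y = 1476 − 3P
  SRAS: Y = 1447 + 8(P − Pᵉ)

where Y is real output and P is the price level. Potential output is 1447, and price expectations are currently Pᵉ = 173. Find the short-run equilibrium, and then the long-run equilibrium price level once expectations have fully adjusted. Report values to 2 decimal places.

Short run: P = 128.45, Y = 1090.64. Long run: P = 9.67.

Short run: with Pᵉ = 173, SRAS is Y = 63 + 8P. Setting AD = SRAS gives 1413 = 11P, so P = 128.45 and Y = 1476 − 3P = 1090.64.
Output 1090.64 is below potential 1447, so over time expected prices fall and SRAS shifts right until Y returns to 1447.
Long run: Y = 1447 on the AD curve gives 1447 = 1476 − 3P, so P = 9.67.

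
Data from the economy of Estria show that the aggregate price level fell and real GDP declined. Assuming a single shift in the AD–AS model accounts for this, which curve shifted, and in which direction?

P fell and Y fell. An AD shift moves P and Y in the same direction; an SRAS shift moves them in opposite directions.
Here P and Y moved in the same direction, so the AD curve shifted.
Since Y fell, AD shifted left.

AD shifted left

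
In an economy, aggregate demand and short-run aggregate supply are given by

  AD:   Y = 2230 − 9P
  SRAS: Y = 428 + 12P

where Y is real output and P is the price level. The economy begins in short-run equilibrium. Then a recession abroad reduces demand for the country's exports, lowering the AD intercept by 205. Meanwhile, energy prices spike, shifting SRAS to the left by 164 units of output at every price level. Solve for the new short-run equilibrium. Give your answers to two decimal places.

After both shocks: AD is Y = 2025 − 9P and SRAS is Y = 264 + 12P.
Setting them equal: 1761 = 21P, so P = 83.86.
Substituting into AD, Y = 1270.29.

P = 83.86, Y = 1270.29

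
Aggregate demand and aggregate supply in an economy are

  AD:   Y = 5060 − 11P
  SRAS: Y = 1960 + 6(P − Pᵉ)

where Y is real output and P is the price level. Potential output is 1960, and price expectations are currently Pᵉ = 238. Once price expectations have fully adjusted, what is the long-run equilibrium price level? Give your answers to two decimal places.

Short run: with Pᵉ = 238, SRAS is Y = 532 + 6P. Setting AD = SRAS gives 4528 = 17P, so P = 266.35 and Y = 5060 − 11P = 2130.12.
Output 2130.12 is above potential 1960, so over time expected prices rise and SRAS shifts left until Y returns to 1960.
Long run: Y = 1960 on the AD curve gives 1960 = 5060 − 11P, so P = 281.82.

Long-run P = 281.82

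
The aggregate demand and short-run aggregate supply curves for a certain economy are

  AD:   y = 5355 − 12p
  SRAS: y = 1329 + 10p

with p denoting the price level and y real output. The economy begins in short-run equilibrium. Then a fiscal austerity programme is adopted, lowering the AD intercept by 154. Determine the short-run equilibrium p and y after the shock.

p = 176, y = 3089

This is a negative demand shock: AD shifts left.
New AD: y = 5201 − 12p.
Set AD = SRAS: 5201 − 12p = 1329 + 10p, so 3872 = 22p and p = 176.
y = 5201 − 12·176 = 3089.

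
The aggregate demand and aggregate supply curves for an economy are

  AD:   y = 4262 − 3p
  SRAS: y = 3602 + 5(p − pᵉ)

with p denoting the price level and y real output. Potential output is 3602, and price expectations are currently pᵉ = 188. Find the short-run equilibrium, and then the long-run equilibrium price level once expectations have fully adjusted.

Short run: with pᵉ = 188, SRAS is y = 2662 + 5p. Setting AD = SRAS gives 1600 = 8p, so p = 200 and y = 4262 − 3·200 = 3662.
Output 3662 is above potential 3602, so over time expected prices rise and SRAS shifts left until y returns to 3602.
Long run: y = 3602 on the AD curve gives 3602 = 4262 − 3p, so p = 220.

Short run: p = 200, y = 3662. Long run: p = 220.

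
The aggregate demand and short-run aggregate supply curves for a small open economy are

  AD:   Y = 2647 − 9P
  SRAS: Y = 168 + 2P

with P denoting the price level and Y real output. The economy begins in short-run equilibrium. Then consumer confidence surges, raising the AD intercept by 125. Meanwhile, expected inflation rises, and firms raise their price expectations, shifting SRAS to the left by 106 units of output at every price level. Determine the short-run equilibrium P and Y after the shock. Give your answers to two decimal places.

P = 246.36, Y = 554.73

After both shocks: AD is Y = 2772 − 9P and SRAS is Y = 62 + 2P.
Setting them equal: 2710 = 11P, so P = 246.36.
Substituting into AD, Y = 554.73.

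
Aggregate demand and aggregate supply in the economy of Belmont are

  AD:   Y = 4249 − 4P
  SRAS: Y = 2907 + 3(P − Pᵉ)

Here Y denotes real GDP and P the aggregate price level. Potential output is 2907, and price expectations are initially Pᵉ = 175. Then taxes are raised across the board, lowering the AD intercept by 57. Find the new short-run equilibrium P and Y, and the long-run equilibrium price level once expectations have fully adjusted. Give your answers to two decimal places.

Short run: P = 258.57, Y = 3157.71. Long run: P = 321.25.

AD shifts left: new AD is Y = 4192 − 4P. With Pᵉ = 175, SRAS is Y = 2382 + 3P.
Short run: 4192 − 4P = 2382 + 3P gives 1810 = 7P, so P = 258.57 and Y = 4192 − 4P = 3157.71.
Y = 3157.71 is above potential 2907; expectations adjust and SRAS shifts left until Y = 2907.
Long run: on the new AD curve, 2907 = 4192 − 4P gives P = 321.25.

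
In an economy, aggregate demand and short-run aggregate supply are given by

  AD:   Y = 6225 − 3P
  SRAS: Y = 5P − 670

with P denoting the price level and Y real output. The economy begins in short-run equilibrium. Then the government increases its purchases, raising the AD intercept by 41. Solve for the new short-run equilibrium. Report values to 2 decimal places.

P = 867.00, Y = 3665.00

This is a positive demand shock: AD shifts right.
New AD: Y = 6266 − 3P.
Set AD = SRAS: 6266 − 3P = 5P − 670, so 6936 = 8P and P = 867.00.
Substituting into AD, Y = 3665.00.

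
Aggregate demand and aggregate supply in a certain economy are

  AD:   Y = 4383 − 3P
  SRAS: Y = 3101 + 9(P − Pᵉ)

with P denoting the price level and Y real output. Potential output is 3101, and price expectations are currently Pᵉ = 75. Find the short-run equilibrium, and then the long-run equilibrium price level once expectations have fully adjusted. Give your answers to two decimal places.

Short run: with Pᵉ = 75, SRAS is Y = 2426 + 9P. Setting AD = SRAS gives 1957 = 12P, so P = 163.08 and Y = 4383 − 3P = 3893.75.
Output 3893.75 is above potential 3101, so over time expected prices rise and SRAS shifts left until Y returns to 3101.
Long run: Y = 3101 on the AD curve gives 3101 = 4383 − 3P, so P = 427.33.

Short run: P = 163.08, Y = 3893.75. Long run: P = 427.33.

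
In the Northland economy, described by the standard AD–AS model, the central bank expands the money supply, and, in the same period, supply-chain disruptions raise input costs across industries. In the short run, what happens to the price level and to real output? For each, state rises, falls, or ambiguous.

Price level: rises; output: ambiguous

The first event is a positive demand shock: AD shifts right, which by itself pushes P up and Y up.
The second is an adverse supply shock: SRAS shifts left, which by itself pushes P up and Y down.
Both shocks push P up, so P rises. The two shocks push Y in opposite directions, so the effect on Y is ambiguous.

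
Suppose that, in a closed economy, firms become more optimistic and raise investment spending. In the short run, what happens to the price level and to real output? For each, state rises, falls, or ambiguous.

This is a positive demand shock: AD shifts right.
Moving along the upward-sloping SRAS curve, P rises and Y rises.

Price level: rises; output: rises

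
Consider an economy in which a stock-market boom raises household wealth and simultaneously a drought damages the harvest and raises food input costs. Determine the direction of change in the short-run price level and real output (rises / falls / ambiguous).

The first event is a positive demand shock: AD shifts right, which by itself pushes P up and Y up.
The second is an adverse supply shock: SRAS shifts left, which by itself pushes P up and Y down.
Both shocks push P up, so P rises. The two shocks push Y in opposite directions, so the effect on Y is ambiguous.

Price level: rises; output: ambiguous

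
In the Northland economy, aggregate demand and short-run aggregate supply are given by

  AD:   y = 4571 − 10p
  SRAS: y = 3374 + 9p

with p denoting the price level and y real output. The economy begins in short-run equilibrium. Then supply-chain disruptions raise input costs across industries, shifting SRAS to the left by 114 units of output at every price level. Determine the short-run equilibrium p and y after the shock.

This is a negative supply shock: SRAS shifts left.
New SRAS: y = 3260 + 9p.
Set AD = SRAS: 4571 − 10p = 3260 + 9p, so 1311 = 19p and p = 69.
y = 4571 − 10·69 = 3881.

p = 69, y = 3881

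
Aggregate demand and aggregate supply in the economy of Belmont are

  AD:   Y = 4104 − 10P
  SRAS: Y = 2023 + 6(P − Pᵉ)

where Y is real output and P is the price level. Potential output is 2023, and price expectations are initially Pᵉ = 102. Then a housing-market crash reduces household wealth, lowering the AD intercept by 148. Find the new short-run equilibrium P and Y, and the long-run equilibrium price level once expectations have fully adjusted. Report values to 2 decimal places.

AD shifts left: new AD is Y = 3956 − 10P. With Pᵉ = 102, SRAS is Y = 1411 + 6P.
Short run: 3956 − 10P = 1411 + 6P gives 2545 = 16P, so P = 159.06 and Y = 3956 − 10P = 2365.38.
Y = 2365.38 is above potential 2023; expectations adjust and SRAS shifts left until Y = 2023.
Long run: on the new AD curve, 2023 = 3956 − 10P gives P = 193.30.

Short run: P = 159.06, Y = 2365.38. Long run: P = 193.30.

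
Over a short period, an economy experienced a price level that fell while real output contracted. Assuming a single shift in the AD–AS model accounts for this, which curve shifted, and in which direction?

AD shifted left

P fell and Y fell. An AD shift moves P and Y in the same direction; an SRAS shift moves them in opposite directions.
Here P and Y moved in the same direction, so the AD curve shifted.
Since Y fell, AD shifted left.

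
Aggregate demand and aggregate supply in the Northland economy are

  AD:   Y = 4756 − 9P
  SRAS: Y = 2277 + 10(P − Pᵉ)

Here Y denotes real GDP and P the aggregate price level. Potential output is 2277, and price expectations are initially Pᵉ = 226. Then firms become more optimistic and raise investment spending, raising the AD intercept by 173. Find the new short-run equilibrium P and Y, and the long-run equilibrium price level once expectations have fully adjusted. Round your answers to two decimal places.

AD shifts right: new AD is Y = 4929 − 9P. With Pᵉ = 226, SRAS is Y = 17 + 10P.
Short run: 4929 − 9P = 17 + 10P gives 4912 = 19P, so P = 258.53 and Y = 4929 − 9P = 2602.26.
Y = 2602.26 is above potential 2277; expectations adjust and SRAS shifts left until Y = 2277.
Long run: on the new AD curve, 2277 = 4929 − 9P gives P = 294.67.

Short run: P = 258.53, Y = 2602.26. Long run: P = 294.67.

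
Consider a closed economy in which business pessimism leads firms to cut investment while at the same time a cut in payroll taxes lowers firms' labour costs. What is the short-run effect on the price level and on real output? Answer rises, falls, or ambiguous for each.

Price level: falls; output: ambiguous

The first event is a negative demand shock: AD shifts left, which by itself pushes P down and Y down.
The second is a favourable supply shock: SRAS shifts right, which by itself pushes P down and Y up.
Both shocks push P down, so P falls. The two shocks push Y in opposite directions, so the effect on Y is ambiguous.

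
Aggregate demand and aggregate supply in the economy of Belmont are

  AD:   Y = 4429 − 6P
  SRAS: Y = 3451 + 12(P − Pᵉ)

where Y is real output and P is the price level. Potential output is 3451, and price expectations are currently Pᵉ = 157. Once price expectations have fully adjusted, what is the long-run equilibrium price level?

Long-run P = 163

Short run: with Pᵉ = 157, SRAS is Y = 1567 + 12P. Setting AD = SRAS gives 2862 = 18P, so P = 159 and Y = 4429 − 6·159 = 3475.
Output 3475 is above potential 3451, so over time expected prices rise and SRAS shifts left until Y returns to 3451.
Long run: Y = 3451 on the AD curve gives 3451 = 4429 − 6P, so P = 163.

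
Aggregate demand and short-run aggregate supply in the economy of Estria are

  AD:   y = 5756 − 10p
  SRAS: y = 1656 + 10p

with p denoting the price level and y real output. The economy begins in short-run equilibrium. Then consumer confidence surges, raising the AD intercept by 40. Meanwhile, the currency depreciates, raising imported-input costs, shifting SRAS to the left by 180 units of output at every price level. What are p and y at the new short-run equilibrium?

p = 216, y = 3636

After both shocks: AD is y = 5796 − 10p and SRAS is y = 1476 + 10p.
Setting them equal: 4320 = 20p, so p = 216.
y = 5796 − 10·216 = 3636.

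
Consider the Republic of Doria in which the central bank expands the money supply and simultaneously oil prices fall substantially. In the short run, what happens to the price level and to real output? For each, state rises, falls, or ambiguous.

Price level: ambiguous; output: rises

The first event is a positive demand shock: AD shifts right, which by itself pushes P up and Y up.
The second is a favourable supply shock: SRAS shifts right, which by itself pushes P down and Y up.
The two shocks push P in opposite directions, so the effect on P is ambiguous. Both shocks push Y up, so Y rises.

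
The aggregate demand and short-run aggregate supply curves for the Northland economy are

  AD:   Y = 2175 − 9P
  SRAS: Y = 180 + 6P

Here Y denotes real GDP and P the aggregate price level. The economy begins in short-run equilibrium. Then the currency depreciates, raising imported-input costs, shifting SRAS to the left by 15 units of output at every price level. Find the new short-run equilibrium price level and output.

This is a negative supply shock: SRAS shifts left.
New SRAS: Y = 165 + 6P.
Set AD = SRAS: 2175 − 9P = 165 + 6P, so 2010 = 15P and P = 134.
Y = 2175 − 9·134 = 969.

P = 134, Y = 969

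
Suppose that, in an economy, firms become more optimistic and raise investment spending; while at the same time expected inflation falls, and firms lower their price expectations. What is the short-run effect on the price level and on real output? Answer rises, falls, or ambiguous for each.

The first event is a positive demand shock: AD shifts right, which by itself pushes P up and Y up.
The second is a favourable supply shock: SRAS shifts right, which by itself pushes P down and Y up.
The two shocks push P in opposite directions, so the effect on P is ambiguous. Both shocks push Y up, so Y rises.

Price level: ambiguous; output: rises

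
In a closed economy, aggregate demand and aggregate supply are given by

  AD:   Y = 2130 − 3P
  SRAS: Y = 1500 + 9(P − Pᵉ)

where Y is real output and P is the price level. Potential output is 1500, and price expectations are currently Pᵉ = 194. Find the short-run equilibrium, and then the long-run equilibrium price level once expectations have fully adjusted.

Short run: P = 198, Y = 1536. Long run: P = 210.

Short run: with Pᵉ = 194, SRAS is Y = 9P − 246. Setting AD = SRAS gives 2376 = 12P, so P = 198 and Y = 2130 − 3·198 = 1536.
Output 1536 is above potential 1500, so over time expected prices rise and SRAS shifts left until Y returns to 1500.
Long run: Y = 1500 on the AD curve gives 1500 = 2130 − 3P, so P = 210.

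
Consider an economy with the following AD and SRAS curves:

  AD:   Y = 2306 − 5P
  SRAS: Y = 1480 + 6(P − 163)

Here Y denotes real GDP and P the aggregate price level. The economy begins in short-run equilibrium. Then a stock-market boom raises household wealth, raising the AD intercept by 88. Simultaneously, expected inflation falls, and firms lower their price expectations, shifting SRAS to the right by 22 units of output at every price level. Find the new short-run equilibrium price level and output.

After both shocks: AD is Y = 2394 − 5P and SRAS is Y = 524 + 6P.
Setting them equal: 1870 = 11P, so P = 170.
Y = 2394 − 5·170 = 1544.

P = 170, Y = 1544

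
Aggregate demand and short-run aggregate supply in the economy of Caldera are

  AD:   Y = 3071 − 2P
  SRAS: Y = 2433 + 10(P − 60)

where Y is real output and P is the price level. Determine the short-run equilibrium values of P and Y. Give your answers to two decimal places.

Write SRAS as Y = 2433 + 10P − 600 = 1833 + 10P.
Set AD = SRAS: 3071 − 2P = 1833 + 10P, so 1238 = 12P and P = 103.17.
Substituting into AD, Y = 3071 − 2P = 2864.67.

P = 103.17, Y = 2864.67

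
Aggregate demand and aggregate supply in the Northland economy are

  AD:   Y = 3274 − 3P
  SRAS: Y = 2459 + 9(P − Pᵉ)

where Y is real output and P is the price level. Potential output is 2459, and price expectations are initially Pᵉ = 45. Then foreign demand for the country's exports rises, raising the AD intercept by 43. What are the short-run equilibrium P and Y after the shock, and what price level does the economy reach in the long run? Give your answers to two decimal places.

Short run: P = 105.25, Y = 3001.25. Long run: P = 286.00.

AD shifts right: new AD is Y = 3317 − 3P. With Pᵉ = 45, SRAS is Y = 2054 + 9P.
Short run: 3317 − 3P = 2054 + 9P gives 1263 = 12P, so P = 105.25 and Y = 3317 − 3P = 3001.25.
Y = 3001.25 is above potential 2459; expectations adjust and SRAS shifts left until Y = 2459.
Long run: on the new AD curve, 2459 = 3317 − 3P gives P = 286.00.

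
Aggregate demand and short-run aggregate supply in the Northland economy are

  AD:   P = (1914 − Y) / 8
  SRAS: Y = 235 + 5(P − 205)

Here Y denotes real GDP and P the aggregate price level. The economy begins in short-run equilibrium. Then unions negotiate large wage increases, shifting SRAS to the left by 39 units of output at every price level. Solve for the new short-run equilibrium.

P = 211, Y = 226

This is a negative supply shock: SRAS shifts left.
New SRAS: Y = 5P − 829.
Set AD = SRAS: 1914 − 8P = 5P − 829, so 2743 = 13P and P = 211.
Y = 1914 − 8·211 = 226.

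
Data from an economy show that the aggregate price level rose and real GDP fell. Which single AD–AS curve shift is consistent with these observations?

P rose and Y fell. An AD shift moves P and Y in the same direction; an SRAS shift moves them in opposite directions.
Here P and Y moved in opposite directions, so the SRAS curve shifted.
Since Y fell, SRAS shifted left.

SRAS shifted left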